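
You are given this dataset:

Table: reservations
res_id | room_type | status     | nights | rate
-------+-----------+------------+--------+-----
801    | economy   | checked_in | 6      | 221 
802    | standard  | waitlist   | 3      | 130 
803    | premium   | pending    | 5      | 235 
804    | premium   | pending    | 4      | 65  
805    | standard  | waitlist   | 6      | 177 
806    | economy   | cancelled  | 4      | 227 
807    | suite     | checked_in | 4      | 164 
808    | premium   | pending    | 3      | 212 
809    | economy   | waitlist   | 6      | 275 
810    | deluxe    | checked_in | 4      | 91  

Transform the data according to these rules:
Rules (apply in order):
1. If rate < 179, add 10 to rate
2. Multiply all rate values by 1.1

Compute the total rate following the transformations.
2031.7

Step 1: Apply Rule 1 - Add 10 to records with rate < 179
  - 5 records affected: 627 + (5 × 10) = 677
  - Unaffected records: 1170
  - Sum after Rule 1: 1847
Step 2: Apply Rule 2 - Multiply all by 1.1
  - 1847 × 1.1 = 2031.7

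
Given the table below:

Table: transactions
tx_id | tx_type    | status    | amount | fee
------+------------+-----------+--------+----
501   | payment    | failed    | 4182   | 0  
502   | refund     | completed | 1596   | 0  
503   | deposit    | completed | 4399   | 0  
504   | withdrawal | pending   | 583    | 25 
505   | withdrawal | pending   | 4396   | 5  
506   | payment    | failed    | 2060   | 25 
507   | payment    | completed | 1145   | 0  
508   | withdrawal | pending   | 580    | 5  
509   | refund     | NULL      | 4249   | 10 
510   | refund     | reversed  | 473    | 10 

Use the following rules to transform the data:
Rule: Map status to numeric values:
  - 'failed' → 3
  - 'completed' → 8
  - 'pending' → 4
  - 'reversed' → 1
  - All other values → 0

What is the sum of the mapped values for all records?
43

Step 1: Apply mapping to each record
Step 2: Count by status:
  'failed': 2 records × 3 = 6
  'completed': 3 records × 8 = 24
  'pending': 3 records × 4 = 12
  'reversed': 1 records × 1 = 1
Step 3: Sum all mapped values = 43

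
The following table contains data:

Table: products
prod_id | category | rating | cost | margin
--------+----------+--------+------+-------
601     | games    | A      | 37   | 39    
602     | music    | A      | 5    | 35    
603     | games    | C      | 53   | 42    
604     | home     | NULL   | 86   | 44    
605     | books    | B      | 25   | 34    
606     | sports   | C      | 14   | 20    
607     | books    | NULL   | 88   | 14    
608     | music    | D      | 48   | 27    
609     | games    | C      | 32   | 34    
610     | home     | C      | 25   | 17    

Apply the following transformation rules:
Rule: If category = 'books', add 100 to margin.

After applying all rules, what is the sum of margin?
506

Step 1: Count records where category = 'books': 2
Step 2: Total bonus added: 2 × 100 = 200
Step 3: Original sum of margin: 306
Step 4: Final sum = 306 + 200 = 506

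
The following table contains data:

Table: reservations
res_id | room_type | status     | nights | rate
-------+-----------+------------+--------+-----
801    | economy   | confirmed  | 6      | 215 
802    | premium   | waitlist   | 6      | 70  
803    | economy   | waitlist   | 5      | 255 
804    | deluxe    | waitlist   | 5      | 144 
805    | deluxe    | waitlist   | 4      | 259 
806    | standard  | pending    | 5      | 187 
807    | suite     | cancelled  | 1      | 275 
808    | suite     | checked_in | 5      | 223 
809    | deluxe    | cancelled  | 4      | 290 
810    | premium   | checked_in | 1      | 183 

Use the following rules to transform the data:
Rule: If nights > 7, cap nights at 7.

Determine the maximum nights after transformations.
6

Step 1: Original maximum nights = 6
Step 2: Check cap of 7 against maximum
Step 3: No records exceed the cap (max 6 <= cap 7), so no capping applies
Step 4: Maximum after transformation = 6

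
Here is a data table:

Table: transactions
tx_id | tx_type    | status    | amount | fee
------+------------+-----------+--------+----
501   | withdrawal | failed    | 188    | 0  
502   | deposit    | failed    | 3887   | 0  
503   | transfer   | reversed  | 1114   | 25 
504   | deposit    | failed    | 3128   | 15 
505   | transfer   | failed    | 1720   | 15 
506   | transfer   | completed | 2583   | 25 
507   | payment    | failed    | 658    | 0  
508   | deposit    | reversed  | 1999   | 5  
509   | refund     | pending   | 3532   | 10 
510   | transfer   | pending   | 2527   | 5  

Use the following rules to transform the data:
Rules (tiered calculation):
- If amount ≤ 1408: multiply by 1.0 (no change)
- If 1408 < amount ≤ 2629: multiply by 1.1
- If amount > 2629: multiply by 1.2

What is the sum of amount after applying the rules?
24328.3

Step 1: Tier 1 (amount ≤ 1408): 3 records, sum = 1960 × 1.0 = 1960.0
Step 2: Tier 2 (1408 < amount ≤ 2629): 4 records, sum = 8829 × 1.1 = 9711.9
Step 3: Tier 3 (amount > 2629): 3 records, sum = 10547 × 1.2 = 12656.4
Step 4: Final sum = 1960.0 + 9711.9 + 12656.4 = 24328.3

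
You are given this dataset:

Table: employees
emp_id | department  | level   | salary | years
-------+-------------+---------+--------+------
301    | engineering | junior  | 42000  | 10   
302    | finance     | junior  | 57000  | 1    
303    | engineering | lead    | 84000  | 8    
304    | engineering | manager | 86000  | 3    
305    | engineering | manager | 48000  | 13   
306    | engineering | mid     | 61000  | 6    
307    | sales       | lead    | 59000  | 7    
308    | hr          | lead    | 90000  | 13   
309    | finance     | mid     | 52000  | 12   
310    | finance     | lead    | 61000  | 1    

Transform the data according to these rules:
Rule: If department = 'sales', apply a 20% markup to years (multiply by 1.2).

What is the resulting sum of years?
75.4

Step 1: Records with department = 'sales' have total years = 7
Step 2: Apply multiplier: 7 × 1.2 = 8.4
Step 3: Other records total: 67
Step 4: Final sum = 8.4 + 67 = 75.4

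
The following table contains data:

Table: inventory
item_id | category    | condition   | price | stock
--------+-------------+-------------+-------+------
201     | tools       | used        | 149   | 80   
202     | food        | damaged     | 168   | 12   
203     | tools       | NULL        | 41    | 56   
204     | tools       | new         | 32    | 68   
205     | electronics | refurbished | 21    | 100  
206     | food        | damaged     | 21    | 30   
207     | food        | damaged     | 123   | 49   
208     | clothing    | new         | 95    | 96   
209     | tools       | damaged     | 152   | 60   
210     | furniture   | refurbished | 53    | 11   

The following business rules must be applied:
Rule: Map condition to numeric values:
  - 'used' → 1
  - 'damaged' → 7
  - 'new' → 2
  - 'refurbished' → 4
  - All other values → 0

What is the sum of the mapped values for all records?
41

Step 1: Apply mapping to each record
Step 2: Count by status:
  'used': 1 records × 1 = 1
  'damaged': 4 records × 7 = 28
  'new': 2 records × 2 = 4
  'refurbished': 2 records × 4 = 8
Step 3: Sum all mapped values = 41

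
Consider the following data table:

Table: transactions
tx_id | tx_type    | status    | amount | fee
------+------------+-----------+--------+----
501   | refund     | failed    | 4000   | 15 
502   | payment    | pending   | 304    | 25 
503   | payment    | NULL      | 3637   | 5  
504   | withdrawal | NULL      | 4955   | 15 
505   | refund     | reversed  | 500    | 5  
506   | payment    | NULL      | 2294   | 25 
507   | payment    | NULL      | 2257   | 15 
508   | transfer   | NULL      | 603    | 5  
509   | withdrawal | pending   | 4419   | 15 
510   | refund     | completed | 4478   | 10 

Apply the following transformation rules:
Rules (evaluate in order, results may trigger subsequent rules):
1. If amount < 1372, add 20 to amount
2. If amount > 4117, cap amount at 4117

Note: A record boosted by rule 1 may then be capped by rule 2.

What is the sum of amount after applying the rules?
26006

Step 1: Apply rule 1 to records with amount < 1372
  - 3 records get bonus of 20
  - Of these, 0 records then exceed 4117 and get capped
Step 2: Apply rule 2 to records with amount > 4117
  - 3 records (original) are capped
Step 3: Calculate final sum = 26006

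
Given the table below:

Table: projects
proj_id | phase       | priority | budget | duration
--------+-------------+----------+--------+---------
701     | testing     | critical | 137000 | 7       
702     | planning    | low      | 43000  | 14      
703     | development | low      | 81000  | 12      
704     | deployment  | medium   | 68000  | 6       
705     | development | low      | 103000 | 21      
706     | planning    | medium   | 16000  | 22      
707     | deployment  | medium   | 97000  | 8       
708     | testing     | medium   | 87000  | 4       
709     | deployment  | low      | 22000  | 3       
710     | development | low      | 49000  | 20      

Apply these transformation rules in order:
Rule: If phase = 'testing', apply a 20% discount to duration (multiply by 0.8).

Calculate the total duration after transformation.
114.8

Step 1: Records with phase = 'testing' have total duration = 11
Step 2: Apply multiplier: 11 × 0.8 = 8.8
Step 3: Other records total: 106
Step 4: Final sum = 8.8 + 106 = 114.8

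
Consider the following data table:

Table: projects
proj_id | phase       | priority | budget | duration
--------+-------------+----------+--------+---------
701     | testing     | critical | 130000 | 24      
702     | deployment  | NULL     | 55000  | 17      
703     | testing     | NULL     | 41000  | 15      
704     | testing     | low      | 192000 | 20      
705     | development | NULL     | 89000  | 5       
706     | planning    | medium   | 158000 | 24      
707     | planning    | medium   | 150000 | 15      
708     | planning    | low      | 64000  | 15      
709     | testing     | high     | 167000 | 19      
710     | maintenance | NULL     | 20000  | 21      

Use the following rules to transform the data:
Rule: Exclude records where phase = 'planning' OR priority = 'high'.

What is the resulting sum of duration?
102

Step 1: Find records where phase = 'planning' OR priority = 'high'
Step 2: 4 records match, summing to 73
Step 3: Original sum: 175
Step 4: Remaining sum = 175 - 73 = 102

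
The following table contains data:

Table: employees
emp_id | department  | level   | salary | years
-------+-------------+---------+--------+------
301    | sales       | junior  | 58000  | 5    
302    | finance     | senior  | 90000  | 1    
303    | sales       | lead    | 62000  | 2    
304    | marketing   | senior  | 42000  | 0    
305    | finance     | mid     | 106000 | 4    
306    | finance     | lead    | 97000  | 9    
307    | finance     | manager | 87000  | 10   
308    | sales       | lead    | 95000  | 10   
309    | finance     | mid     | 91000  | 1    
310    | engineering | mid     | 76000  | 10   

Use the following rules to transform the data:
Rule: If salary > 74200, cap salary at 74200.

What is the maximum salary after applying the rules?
74200

Step 1: Original maximum salary = 106000
Step 2: Apply cap at 74200
Step 3: 7 records had salary > 74200 and were capped
Step 4: Maximum after transformation = 74200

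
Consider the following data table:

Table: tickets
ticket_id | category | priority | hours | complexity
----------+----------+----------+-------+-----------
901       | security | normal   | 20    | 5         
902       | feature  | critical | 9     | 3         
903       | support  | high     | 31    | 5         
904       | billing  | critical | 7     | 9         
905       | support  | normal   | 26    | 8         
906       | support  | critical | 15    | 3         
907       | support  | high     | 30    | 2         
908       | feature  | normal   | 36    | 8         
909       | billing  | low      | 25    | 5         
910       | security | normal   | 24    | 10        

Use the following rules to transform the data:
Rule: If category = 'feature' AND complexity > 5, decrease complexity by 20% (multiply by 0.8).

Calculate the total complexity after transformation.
56.4

Step 1: Find records where category = 'feature' AND complexity > 5
Step 2: 1 records match, summing to 8
Step 3: After multiplier: 8 × 0.8 = 6.4
Step 4: Unaffected records sum: 50
Step 5: Final sum = 6.4 + 50 = 56.4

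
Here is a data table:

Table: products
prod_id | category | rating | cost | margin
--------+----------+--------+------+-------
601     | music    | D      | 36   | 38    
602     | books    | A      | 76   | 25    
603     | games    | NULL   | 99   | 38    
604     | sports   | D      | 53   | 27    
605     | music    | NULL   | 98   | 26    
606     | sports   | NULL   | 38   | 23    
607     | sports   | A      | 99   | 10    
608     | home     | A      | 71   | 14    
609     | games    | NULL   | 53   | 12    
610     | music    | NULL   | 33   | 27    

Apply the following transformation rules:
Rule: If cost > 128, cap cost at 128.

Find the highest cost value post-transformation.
99

Step 1: Original maximum cost = 99
Step 2: Check cap of 128 against maximum
Step 3: No records exceed the cap (max 99 <= cap 128), so no capping applies
Step 4: Maximum after transformation = 99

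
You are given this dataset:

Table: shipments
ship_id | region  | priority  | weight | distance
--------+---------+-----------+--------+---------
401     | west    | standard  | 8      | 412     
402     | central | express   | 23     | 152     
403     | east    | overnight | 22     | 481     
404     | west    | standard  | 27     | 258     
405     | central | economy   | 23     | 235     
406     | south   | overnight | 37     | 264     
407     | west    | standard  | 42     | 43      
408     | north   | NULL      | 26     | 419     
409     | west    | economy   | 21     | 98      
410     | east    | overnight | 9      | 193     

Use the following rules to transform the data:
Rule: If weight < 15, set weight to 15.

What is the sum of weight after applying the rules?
251

Step 1: 2 records have weight < 15
Step 2: These records originally summed to 17
Step 3: After setting to minimum: 2 × 15 = 30
Step 4: Unaffected records sum: 221
Step 5: Final sum = 30 + 221 = 251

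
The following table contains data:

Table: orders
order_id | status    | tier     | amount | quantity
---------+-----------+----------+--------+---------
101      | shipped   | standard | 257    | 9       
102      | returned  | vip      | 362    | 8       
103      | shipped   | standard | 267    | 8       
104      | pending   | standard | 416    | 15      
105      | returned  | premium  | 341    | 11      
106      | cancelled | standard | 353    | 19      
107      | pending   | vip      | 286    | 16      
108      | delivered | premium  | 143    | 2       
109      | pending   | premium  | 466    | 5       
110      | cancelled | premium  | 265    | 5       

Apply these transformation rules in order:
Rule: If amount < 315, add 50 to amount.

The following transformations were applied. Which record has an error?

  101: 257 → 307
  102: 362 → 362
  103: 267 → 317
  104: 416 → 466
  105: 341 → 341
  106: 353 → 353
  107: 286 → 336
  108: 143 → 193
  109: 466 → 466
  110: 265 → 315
Record 104 has an error. The correct transformed value should be 416, not 466.

Step 1: Check each record against the rule
Step 2: Record 104 has amount = 416
Step 3: Since 416 >= 315, the bonus should not have been applied
Step 4: Correct value = 416, but claimed value = 466
Conclusion: Record 104 has the error.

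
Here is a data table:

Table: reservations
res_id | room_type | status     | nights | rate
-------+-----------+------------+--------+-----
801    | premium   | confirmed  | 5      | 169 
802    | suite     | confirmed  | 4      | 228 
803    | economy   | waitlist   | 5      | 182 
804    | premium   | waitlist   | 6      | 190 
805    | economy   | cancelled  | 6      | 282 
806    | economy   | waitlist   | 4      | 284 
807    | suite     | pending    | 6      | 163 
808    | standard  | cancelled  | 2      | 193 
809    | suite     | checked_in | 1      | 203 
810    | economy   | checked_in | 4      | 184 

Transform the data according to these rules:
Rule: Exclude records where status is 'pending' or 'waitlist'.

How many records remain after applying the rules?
6

Step 1: Count records to exclude
  - 1 (pending) + 3 (waitlist) = 4 records
Step 2: Total records: 10
Step 3: Remaining = 10 - 4 = 6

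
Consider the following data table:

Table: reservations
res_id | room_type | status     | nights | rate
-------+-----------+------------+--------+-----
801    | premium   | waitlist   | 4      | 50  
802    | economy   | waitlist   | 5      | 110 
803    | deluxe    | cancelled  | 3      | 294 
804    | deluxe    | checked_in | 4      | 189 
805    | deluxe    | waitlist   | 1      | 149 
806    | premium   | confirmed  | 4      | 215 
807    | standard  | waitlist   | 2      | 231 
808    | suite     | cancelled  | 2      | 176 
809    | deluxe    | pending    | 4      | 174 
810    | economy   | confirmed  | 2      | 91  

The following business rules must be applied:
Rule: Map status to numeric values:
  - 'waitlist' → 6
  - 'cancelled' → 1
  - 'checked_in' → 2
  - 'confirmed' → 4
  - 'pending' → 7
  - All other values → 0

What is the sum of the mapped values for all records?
43

Step 1: Apply mapping to each record
Step 2: Count by status:
  'waitlist': 4 records × 6 = 24
  'cancelled': 2 records × 1 = 2
  'checked_in': 1 records × 2 = 2
  'confirmed': 2 records × 4 = 8
  'pending': 1 records × 7 = 7
Step 3: Sum all mapped values = 43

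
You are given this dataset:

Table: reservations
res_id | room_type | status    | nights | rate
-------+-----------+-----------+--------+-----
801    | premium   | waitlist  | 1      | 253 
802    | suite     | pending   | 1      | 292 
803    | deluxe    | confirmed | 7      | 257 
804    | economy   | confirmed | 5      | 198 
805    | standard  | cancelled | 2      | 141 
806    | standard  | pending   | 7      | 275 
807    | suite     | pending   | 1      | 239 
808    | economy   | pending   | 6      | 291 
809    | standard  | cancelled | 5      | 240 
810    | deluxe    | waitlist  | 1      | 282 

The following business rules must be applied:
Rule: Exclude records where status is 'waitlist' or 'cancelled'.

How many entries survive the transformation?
6

Step 1: Count records to exclude
  - 2 (waitlist) + 2 (cancelled) = 4 records
Step 2: Total records: 10
Step 3: Remaining = 10 - 4 = 6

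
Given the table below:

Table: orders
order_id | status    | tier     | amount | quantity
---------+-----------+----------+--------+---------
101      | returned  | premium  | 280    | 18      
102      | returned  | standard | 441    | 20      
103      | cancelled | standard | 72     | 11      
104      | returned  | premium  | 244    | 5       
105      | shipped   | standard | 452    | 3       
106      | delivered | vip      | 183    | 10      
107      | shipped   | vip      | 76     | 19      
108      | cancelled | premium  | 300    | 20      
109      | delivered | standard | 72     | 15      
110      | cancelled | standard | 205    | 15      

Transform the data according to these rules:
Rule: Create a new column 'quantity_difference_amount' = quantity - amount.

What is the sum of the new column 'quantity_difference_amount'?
-2189

Step 1: For each record, compute quantity - amount
Example calculations:
  18 - 280 = -262
  20 - 441 = -421
  11 - 72 = -61
  ...
Step 2: Sum all derived values
Step 3: Total = -2189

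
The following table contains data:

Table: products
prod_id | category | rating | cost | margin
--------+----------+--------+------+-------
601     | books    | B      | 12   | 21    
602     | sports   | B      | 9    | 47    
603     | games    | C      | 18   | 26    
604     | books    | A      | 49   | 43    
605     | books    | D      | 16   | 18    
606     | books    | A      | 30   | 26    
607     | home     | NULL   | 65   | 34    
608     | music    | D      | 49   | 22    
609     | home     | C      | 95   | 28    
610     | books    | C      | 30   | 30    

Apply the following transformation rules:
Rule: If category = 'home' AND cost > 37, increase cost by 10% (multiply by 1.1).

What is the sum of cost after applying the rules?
389.0

Step 1: Find records where category = 'home' AND cost > 37
Step 2: 2 records match, summing to 160
Step 3: After multiplier: 160 × 1.1 = 176.0
Step 4: Unaffected records sum: 213
Step 5: Final sum = 176.0 + 213 = 389.0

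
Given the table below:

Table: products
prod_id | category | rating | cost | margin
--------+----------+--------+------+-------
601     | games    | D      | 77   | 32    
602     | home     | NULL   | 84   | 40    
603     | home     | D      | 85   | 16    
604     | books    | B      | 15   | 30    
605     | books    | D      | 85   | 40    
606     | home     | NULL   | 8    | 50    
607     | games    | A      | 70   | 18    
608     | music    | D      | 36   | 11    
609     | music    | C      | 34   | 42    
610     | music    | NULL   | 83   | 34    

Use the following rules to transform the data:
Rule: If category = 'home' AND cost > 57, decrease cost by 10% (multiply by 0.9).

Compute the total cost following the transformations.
560.1

Step 1: Find records where category = 'home' AND cost > 57
Step 2: 2 records match, summing to 169
Step 3: After multiplier: 169 × 0.9 = 152.1
Step 4: Unaffected records sum: 408
Step 5: Final sum = 152.1 + 408 = 560.1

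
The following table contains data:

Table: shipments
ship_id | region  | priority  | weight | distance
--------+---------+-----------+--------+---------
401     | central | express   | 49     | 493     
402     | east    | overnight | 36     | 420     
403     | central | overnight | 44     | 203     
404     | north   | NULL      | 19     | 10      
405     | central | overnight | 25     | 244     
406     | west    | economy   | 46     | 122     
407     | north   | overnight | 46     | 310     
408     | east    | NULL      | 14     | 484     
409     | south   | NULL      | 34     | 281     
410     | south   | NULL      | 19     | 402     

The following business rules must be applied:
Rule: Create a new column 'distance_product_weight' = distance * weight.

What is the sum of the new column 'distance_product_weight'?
98339

Step 1: For each record, compute distance * weight
Example calculations:
  493 * 49 = 24157
  420 * 36 = 15120
  203 * 44 = 8932
  ...
Step 2: Sum all derived values
Step 3: Total = 98339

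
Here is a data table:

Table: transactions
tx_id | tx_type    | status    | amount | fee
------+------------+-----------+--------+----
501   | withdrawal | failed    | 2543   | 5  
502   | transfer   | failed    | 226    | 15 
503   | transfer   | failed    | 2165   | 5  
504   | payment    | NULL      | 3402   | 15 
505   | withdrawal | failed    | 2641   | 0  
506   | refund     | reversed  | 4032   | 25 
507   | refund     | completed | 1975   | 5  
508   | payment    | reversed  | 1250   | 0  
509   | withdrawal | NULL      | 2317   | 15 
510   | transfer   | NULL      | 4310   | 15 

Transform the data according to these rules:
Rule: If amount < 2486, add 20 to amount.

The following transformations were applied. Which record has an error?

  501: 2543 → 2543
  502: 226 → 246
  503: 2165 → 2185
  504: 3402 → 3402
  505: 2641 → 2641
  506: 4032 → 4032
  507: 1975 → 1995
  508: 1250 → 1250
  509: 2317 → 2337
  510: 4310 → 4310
Record 508 has an error. The correct transformed value should be 1270, not 1250.

Step 1: Check each record against the rule
Step 2: Record 508 has amount = 1250
Step 3: Since 1250 < 2486, the bonus should have been applied
Step 4: Correct value = 1270, but claimed value = 1250
Conclusion: Record 508 has the error.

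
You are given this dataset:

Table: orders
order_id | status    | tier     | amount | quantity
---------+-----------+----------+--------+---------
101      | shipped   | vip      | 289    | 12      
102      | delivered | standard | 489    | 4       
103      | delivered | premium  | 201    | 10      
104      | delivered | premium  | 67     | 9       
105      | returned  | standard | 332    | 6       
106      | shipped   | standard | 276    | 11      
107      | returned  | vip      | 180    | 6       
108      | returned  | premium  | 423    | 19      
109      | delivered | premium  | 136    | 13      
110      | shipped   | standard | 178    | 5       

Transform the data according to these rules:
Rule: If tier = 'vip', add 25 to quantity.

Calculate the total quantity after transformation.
145

Step 1: Count records where tier = 'vip': 2
Step 2: Total bonus added: 2 × 25 = 50
Step 3: Original sum of quantity: 95
Step 4: Final sum = 95 + 50 = 145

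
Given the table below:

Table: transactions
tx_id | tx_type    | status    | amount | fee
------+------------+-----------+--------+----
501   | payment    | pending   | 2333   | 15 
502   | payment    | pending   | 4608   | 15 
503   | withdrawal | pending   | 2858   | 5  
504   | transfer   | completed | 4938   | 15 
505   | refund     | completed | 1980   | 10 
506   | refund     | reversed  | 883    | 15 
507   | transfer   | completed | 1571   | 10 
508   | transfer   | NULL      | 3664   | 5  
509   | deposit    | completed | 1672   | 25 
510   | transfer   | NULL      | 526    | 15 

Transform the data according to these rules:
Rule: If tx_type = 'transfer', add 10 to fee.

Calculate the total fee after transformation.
170

Step 1: Count records where tx_type = 'transfer': 4
Step 2: Total bonus added: 4 × 10 = 40
Step 3: Original sum of fee: 130
Step 4: Final sum = 130 + 40 = 170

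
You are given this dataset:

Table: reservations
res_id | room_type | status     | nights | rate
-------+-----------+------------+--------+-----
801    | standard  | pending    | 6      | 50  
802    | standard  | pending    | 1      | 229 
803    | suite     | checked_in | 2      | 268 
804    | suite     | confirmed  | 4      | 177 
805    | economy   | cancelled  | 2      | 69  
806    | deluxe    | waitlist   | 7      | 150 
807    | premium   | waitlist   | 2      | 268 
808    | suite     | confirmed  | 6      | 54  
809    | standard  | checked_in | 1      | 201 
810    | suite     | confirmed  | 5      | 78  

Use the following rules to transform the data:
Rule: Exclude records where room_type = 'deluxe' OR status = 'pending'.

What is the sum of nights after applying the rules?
22

Step 1: Find records where room_type = 'deluxe' OR status = 'pending'
Step 2: 3 records match, summing to 14
Step 3: Original sum: 36
Step 4: Remaining sum = 36 - 14 = 22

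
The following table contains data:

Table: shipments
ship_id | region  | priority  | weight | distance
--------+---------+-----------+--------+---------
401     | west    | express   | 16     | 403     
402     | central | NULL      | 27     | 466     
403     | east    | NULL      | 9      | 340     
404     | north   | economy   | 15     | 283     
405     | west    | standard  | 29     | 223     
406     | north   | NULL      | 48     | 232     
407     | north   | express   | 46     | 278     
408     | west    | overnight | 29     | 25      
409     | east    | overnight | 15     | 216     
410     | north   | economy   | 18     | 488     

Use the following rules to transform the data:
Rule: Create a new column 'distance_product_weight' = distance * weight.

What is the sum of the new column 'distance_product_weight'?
69475

Step 1: For each record, compute distance * weight
Example calculations:
  403 * 16 = 6448
  466 * 27 = 12582
  340 * 9 = 3060
  ...
Step 2: Sum all derived values
Step 3: Total = 69475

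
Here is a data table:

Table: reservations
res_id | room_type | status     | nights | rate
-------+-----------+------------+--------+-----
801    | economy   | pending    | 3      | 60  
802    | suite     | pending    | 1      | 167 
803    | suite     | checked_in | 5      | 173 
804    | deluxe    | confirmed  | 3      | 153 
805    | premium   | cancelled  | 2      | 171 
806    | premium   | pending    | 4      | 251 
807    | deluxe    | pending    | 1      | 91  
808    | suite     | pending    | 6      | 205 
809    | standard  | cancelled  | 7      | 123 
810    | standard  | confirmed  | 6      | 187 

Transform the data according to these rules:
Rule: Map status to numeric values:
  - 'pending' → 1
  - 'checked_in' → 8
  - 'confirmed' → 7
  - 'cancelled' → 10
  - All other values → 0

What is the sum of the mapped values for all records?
47

Step 1: Apply mapping to each record
Step 2: Count by status:
  'pending': 5 records × 1 = 5
  'checked_in': 1 records × 8 = 8
  'confirmed': 2 records × 7 = 14
  'cancelled': 2 records × 10 = 20
Step 3: Sum all mapped values = 47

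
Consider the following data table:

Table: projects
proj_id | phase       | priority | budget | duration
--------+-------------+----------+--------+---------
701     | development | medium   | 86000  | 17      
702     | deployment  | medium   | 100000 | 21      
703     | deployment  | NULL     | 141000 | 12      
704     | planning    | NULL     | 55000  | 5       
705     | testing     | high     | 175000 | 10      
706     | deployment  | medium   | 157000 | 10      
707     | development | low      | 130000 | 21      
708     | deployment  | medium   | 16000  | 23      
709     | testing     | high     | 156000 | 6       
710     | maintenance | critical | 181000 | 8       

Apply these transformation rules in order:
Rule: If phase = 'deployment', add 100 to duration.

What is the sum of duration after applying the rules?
533

Step 1: Count records where phase = 'deployment': 4
Step 2: Total bonus added: 4 × 100 = 400
Step 3: Original sum of duration: 133
Step 4: Final sum = 133 + 400 = 533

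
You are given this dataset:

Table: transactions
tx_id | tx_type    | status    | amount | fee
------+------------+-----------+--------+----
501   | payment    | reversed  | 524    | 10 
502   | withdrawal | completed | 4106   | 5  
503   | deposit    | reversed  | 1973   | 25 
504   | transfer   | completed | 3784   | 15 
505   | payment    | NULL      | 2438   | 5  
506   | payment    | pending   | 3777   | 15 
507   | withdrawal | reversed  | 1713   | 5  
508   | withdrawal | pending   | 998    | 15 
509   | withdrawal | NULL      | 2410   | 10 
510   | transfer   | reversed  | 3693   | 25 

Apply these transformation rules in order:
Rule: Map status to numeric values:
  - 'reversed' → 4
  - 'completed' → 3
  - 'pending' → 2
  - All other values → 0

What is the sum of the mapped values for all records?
26

Step 1: Apply mapping to each record
Step 2: Count by status:
  'reversed': 4 records × 4 = 16
  'completed': 2 records × 3 = 6
  'pending': 2 records × 2 = 4
Step 3: Sum all mapped values = 26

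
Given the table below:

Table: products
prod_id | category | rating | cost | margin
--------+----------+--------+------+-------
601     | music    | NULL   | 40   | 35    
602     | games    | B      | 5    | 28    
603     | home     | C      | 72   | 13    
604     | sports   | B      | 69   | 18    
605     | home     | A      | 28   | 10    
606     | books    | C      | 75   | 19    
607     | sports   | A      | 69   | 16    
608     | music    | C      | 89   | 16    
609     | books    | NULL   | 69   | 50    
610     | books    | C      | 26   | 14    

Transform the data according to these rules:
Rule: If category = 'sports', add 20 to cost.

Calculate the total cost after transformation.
582

Step 1: Count records where category = 'sports': 2
Step 2: Total bonus added: 2 × 20 = 40
Step 3: Original sum of cost: 542
Step 4: Final sum = 542 + 40 = 582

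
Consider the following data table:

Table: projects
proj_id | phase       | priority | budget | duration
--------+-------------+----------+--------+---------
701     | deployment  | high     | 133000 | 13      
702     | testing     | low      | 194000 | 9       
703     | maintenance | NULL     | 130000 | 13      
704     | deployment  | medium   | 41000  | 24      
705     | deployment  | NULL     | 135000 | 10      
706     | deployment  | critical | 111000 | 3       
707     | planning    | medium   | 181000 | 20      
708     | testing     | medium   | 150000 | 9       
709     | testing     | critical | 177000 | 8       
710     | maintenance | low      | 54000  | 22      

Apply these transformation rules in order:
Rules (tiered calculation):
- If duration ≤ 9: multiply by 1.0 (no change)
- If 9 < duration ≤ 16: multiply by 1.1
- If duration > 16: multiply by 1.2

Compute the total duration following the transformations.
147.8

Step 1: Tier 1 (duration ≤ 9): 4 records, sum = 29 × 1.0 = 29.0
Step 2: Tier 2 (9 < duration ≤ 16): 3 records, sum = 36 × 1.1 = 39.6
Step 3: Tier 3 (duration > 16): 3 records, sum = 66 × 1.2 = 79.2
Step 4: Final sum = 29.0 + 39.6 + 79.2 = 147.8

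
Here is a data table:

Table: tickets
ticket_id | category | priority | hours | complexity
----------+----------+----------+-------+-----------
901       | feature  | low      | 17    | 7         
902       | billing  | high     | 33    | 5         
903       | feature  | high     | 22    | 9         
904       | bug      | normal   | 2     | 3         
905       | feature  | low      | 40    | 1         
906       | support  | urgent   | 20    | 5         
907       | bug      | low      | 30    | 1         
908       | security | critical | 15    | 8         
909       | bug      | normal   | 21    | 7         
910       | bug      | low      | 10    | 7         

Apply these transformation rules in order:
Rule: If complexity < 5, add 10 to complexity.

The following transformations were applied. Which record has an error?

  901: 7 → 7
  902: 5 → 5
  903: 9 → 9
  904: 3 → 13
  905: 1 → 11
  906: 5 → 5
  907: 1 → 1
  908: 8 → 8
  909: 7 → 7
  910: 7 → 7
Record 907 has an error. The correct transformed value should be 11, not 1.

Step 1: Check each record against the rule
Step 2: Record 907 has complexity = 1
Step 3: Since 1 < 5, the bonus should have been applied
Step 4: Correct value = 11, but claimed value = 1
Conclusion: Record 907 has the error.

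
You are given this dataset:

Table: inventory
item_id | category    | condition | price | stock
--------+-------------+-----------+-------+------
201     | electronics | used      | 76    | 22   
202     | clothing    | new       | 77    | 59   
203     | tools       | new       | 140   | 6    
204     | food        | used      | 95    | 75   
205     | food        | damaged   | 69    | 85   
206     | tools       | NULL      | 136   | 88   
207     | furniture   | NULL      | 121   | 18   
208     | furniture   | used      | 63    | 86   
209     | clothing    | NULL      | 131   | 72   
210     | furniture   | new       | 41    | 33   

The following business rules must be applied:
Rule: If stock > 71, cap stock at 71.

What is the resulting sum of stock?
493

Step 1: 5 records have stock > 71
Step 2: These records originally summed to 406
Step 3: After capping: 5 × 71 = 355
Step 4: Unaffected records sum: 138
Step 5: Final sum = 355 + 138 = 493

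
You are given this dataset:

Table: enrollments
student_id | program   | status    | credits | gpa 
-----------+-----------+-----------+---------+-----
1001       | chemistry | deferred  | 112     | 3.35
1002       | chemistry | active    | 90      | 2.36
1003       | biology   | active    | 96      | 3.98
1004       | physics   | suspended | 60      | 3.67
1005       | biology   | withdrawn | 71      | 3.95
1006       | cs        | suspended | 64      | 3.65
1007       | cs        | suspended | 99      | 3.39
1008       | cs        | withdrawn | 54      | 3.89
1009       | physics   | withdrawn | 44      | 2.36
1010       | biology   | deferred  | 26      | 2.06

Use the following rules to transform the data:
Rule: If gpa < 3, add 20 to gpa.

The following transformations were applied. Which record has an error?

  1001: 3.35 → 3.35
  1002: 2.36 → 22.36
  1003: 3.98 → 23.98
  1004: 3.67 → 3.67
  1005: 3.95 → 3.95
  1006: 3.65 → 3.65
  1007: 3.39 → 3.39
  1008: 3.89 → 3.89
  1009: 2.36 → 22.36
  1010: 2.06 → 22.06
Record 1003 has an error. The correct transformed value should be 3.98, not 23.98.

Step 1: Check each record against the rule
Step 2: Record 1003 has gpa = 3.98
Step 3: Since 3.98 >= 3, the bonus should not have been applied
Step 4: Correct value = 3.98, but claimed value = 23.98
Conclusion: Record 1003 has the error.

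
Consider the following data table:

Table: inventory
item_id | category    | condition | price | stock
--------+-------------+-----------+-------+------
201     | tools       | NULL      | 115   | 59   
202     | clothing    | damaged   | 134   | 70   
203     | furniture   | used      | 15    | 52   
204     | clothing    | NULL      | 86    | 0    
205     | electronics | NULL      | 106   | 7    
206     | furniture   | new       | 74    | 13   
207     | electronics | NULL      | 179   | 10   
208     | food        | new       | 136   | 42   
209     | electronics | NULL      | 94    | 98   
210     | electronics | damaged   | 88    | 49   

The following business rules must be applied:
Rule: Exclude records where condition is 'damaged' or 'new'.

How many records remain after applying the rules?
6

Step 1: Count records to exclude
  - 2 (damaged) + 2 (new) = 4 records
Step 2: Total records: 10
Step 3: Remaining = 10 - 4 = 6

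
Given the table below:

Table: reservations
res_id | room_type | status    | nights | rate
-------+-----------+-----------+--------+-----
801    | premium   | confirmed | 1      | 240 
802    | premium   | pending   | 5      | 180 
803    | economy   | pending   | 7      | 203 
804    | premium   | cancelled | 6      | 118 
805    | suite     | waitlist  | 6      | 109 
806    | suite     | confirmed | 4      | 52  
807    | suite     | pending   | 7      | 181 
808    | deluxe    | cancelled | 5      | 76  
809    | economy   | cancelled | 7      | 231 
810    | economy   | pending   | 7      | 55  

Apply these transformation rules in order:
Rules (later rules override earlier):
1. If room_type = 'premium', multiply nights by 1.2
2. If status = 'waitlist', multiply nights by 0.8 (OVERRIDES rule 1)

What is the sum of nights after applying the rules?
56.2

Step 1: Rule 2 takes priority for records with status = 'waitlist'
  - 1 records: 6 × 0.8 = 4.8
Step 2: Rule 1 applies to remaining records with room_type = 'premium'
  - 3 records: 12 × 1.2 = 14.4
Step 3: Other records unchanged: 37
Step 4: Final sum = 4.8 + 14.4 + 37 = 56.2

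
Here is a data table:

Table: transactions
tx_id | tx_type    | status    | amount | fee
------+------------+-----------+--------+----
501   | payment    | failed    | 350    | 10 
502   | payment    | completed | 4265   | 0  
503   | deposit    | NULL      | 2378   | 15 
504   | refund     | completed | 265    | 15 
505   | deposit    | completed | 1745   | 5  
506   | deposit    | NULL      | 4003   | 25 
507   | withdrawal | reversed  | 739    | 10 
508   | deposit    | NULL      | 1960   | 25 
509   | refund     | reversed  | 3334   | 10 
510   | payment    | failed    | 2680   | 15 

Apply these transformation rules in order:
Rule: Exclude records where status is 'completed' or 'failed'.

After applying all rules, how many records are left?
5

Step 1: Count records to exclude
  - 3 (completed) + 2 (failed) = 5 records
Step 2: Total records: 10
Step 3: Remaining = 10 - 5 = 5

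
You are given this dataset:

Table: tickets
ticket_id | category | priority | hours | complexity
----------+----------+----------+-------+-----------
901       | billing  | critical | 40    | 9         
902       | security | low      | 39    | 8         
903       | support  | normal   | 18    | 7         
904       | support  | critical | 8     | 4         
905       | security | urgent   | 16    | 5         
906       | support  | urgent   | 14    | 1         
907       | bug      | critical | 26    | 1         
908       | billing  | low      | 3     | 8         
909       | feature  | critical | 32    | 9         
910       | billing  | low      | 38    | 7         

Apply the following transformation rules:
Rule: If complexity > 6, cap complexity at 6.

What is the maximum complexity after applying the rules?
6

Step 1: Original maximum complexity = 9
Step 2: Apply cap at 6
Step 3: 6 records had complexity > 6 and were capped
Step 4: Maximum after transformation = 6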